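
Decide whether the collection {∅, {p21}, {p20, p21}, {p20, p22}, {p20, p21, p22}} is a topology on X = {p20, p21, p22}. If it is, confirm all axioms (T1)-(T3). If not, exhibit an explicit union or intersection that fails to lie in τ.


τ is NOT a topology on X.

Axiom (T1): ∅ ∈ τ? Yes; X ∈ τ? Yes.
Axiom (T2/T3): check pairwise unions and intersections of members of τ.
Counterexample for (T3): {p20, p21} ∩ {p20, p22} = {p20} ∉ τ. Therefore τ is NOT a topology.


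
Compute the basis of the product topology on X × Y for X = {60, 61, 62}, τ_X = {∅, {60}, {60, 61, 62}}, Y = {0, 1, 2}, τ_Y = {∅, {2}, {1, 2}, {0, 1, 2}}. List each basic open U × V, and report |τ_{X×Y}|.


Basis B = {∅ × ∅, {60} × {2}, {60} × {1, 2}, {60} × {0, 1, 2}, {60, 61, 62} × {2}, {60, 61, 62} × {1, 2}, {60, 61, 62} × {0, 1, 2}}; |τ_{X×Y}| = 10.

Enumerate products U × V with U ∈ τ_X, V ∈ τ_Y (deduplicated):
  ∅ × ∅ = {} (∅)
  {60} × {2} = {(60,2)}
  {60} × {1, 2} = {(60,1), (60,2)}
  {60} × {0, 1, 2} = {(60,0), (60,1), (60,2)}
  {60, 61, 62} × {2} = {(60,2), (61,2), (62,2)}
  {60, 61, 62} × {1, 2} = {(60,1), (60,2), (61,1), (61,2), (62,1), (62,2)}
  {60, 61, 62} × {0, 1, 2} = {(60,0), (60,1), (60,2), (61,0), (61,1), (61,2), (62,0), (62,1), (62,2)}
These 7 distinct sets form the basis B.
Close under arbitrary unions to get τ_{X×Y}; counting gives |τ_{X×Y}| = 10.


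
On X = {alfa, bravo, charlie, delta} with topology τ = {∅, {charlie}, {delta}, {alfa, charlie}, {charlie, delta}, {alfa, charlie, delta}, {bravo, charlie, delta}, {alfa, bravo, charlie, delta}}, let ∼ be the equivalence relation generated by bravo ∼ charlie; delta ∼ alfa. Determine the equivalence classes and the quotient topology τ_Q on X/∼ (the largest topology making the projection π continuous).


X/∼ = {[alfa=delta], [bravo=charlie]}; |τ_Q| = 2.

Equivalence classes: [alfa=delta], [bravo=charlie].
Quotient map π: X → X/∼ sends alfa ↦ [alfa=delta], bravo ↦ [bravo=charlie], charlie ↦ [bravo=charlie], delta ↦ [alfa=delta].
For each subset V ⊆ X/∼, compute π^{-1}(V) ⊆ X and check whether π^{-1}(V) ∈ τ. V is open in τ_Q iff π^{-1}(V) ∈ τ.
  V = {}: π^{-1}(V) = ∅ ∈ τ ✓.
  V = {[alfa=delta]}: π^{-1}(V) = {alfa, delta} ∉ τ ✗.
  V = {[bravo=charlie]}: π^{-1}(V) = {bravo, charlie} ∉ τ ✗.
  V = {[alfa=delta], [bravo=charlie]}: π^{-1}(V) = {alfa, bravo, charlie, delta} ∈ τ ✓.
Open sets in the quotient: τ_Q = {{}, {[alfa=delta], [bravo=charlie]}} (2 elements).


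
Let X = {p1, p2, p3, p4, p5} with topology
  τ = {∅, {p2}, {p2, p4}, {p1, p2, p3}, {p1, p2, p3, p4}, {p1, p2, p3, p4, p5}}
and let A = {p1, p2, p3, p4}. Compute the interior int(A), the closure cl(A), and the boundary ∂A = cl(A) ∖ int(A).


int(A) = {p1, p2, p3, p4}, cl(A) = {p1, p2, p3, p4, p5}, ∂A = {p5}.

Closed sets in (X, τ) are complements of opens:
  closed(X, τ) = {∅, {p5}, {p4, p5}, {p1, p3, p5}, {p1, p3, p4, p5}, {p1, p2, p3, p4, p5}}.
int(A) = ⋃ {U ∈ τ : U ⊆ A}. Opens contained in A: ∅, {p2}, {p2, p4}, {p1, p2, p3}, {p1, p2, p3, p4}.
Taking the union of these: int(A) = {p1, p2, p3, p4}.
cl(A) = ⋂ {C closed : A ⊆ C}. Closed sets containing A: {p1, p2, p3, p4, p5}.
Intersecting these: cl(A) = {p1, p2, p3, p4, p5}.
∂A = cl(A) ∖ int(A) = {p1, p2, p3, p4, p5} ∖ {p1, p2, p3, p4} = {p5}.


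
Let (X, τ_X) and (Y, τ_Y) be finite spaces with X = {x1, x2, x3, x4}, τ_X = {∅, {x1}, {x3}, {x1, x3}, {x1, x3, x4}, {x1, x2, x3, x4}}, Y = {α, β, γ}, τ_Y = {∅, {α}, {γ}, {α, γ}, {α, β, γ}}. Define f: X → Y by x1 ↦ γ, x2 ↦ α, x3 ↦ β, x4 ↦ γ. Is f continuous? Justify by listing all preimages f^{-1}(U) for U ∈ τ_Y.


f is NOT continuous.

Compute f^{-1}(U) for each U ∈ τ_Y:
  U = ∅: f^{-1}(U) = ∅ ∈ τ_X ✓.
  U = {α}: f^{-1}(U) = {x2} ∉ τ_X ✗.
  U = {γ}: f^{-1}(U) = {x1, x4} ∉ τ_X ✗.
  U = {α, γ}: f^{-1}(U) = {x1, x2, x4} ∉ τ_X ✗.
  U = {α, β, γ}: f^{-1}(U) = {x1, x2, x3, x4} ∈ τ_X ✓.
Found U = {α} with f^{-1}(U) = {x2} not in τ_X. Therefore f is NOT continuous.


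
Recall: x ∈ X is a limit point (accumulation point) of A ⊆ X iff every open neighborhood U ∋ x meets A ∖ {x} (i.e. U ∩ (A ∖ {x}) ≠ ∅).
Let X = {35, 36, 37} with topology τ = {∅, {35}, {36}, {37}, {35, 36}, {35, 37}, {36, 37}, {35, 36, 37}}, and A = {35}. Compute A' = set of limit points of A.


A' = ∅

For each x ∈ X, list the open sets U ∈ τ with x ∈ U, then check whether U ∩ (A ∖ {x}) ≠ ∅ for every such U.
  x = 35: open {35} ∋ x has {35} ∩ (A ∖ {35}) = ∅, so x is NOT a limit point.
  x = 36: open {36} ∋ x has {36} ∩ (A ∖ {36}) = ∅, so x is NOT a limit point.
  x = 37: open {37} ∋ x has {37} ∩ (A ∖ {37}) = ∅, so x is NOT a limit point.
Collecting: A' = ∅.


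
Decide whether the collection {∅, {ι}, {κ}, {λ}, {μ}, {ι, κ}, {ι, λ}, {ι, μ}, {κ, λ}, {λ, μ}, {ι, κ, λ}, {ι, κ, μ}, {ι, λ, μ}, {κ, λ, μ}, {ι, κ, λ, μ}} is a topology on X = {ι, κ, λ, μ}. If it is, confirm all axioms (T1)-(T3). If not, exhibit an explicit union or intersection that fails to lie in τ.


τ is NOT a topology on X.

Axiom (T1): ∅ ∈ τ? Yes; X ∈ τ? Yes.
Axiom (T2/T3): check pairwise unions and intersections of members of τ.
Counterexample for (T2): {κ} ∪ {μ} = {κ, μ} ∉ τ. Therefore τ is NOT a topology.


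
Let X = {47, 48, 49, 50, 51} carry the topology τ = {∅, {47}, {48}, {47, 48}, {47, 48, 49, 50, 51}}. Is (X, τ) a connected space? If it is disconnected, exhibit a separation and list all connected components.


(X, τ) is connected.

Find clopen sets (U ∈ τ with X ∖ U ∈ τ):
  U = ∅, X ∖ U = {47, 48, 49, 50, 51} — both open, so U is clopen.
  U = {47, 48, 49, 50, 51}, X ∖ U = ∅ — both open, so U is clopen.
Only trivial clopens (∅ and X) exist, so (X, τ) is connected.
Compute connected components by grouping points that agree on all clopens:
  component: {47, 48, 49, 50, 51}


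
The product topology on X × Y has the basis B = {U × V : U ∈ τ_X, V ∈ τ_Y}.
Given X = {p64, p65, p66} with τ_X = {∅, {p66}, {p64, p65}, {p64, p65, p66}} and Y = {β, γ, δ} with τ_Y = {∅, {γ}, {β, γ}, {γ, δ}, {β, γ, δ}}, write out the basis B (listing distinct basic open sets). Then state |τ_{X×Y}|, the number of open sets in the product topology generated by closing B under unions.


Basis B = {∅ × ∅, {p66} × {γ}, {p64, p65} × {γ}, {p66} × {β, γ}, {p66} × {γ, δ}, {p64, p65, p66} × {γ}, {p66} × {β, γ, δ}, {p64, p65} × {β, γ}, {p64, p65} × {γ, δ}, {p64, p65} × {β, γ, δ}, {p64, p65, p66} × {β, γ}, {p64, p65, p66} × {γ, δ}, {p64, p65, p66} × {β, γ, δ}}; |τ_{X×Y}| = 25.

Enumerate products U × V with U ∈ τ_X, V ∈ τ_Y (deduplicated):
  ∅ × ∅ = {} (∅)
  {p66} × {γ} = {(p66,γ)}
  {p64, p65} × {γ} = {(p64,γ), (p65,γ)}
  {p66} × {β, γ} = {(p66,β), (p66,γ)}
  {p66} × {γ, δ} = {(p66,γ), (p66,δ)}
  {p64, p65, p66} × {γ} = {(p64,γ), (p65,γ), (p66,γ)}
  {p66} × {β, γ, δ} = {(p66,β), (p66,γ), (p66,δ)}
  {p64, p65} × {β, γ} = {(p64,β), (p64,γ), (p65,β), (p65,γ)}
  {p64, p65} × {γ, δ} = {(p64,γ), (p64,δ), (p65,γ), (p65,δ)}
  {p64, p65} × {β, γ, δ} = {(p64,β), (p64,γ), (p64,δ), (p65,β), (p65,γ), (p65,δ)}
  {p64, p65, p66} × {β, γ} = {(p64,β), (p64,γ), (p65,β), (p65,γ), (p66,β), (p66,γ)}
  {p64, p65, p66} × {γ, δ} = {(p64,γ), (p64,δ), (p65,γ), (p65,δ), (p66,γ), (p66,δ)}
  {p64, p65, p66} × {β, γ, δ} = {(p64,β), (p64,γ), (p64,δ), (p65,β), (p65,γ), (p65,δ), (p66,β), (p66,γ), (p66,δ)}
These 13 distinct sets form the basis B.
Close under arbitrary unions to get τ_{X×Y}; counting gives |τ_{X×Y}| = 25.


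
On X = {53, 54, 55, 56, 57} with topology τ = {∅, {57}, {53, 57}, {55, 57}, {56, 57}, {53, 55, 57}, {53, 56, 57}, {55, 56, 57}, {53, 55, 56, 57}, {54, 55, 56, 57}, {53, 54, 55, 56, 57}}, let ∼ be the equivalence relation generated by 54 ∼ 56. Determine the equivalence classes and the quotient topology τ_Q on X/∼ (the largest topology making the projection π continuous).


X/∼ = {[53], [54=56], [55], [57]}; |τ_Q| = 7.

Equivalence classes: [53], [54=56], [55], [57].
Quotient map π: X → X/∼ sends 53 ↦ [53], 54 ↦ [54=56], 55 ↦ [55], 56 ↦ [54=56], 57 ↦ [57].
For each subset V ⊆ X/∼, compute π^{-1}(V) ⊆ X and check whether π^{-1}(V) ∈ τ. V is open in τ_Q iff π^{-1}(V) ∈ τ.
  V = {}: π^{-1}(V) = ∅ ∈ τ ✓.
  V = {[53]}: π^{-1}(V) = {53} ∉ τ ✗.
  V = {[54=56]}: π^{-1}(V) = {54, 56} ∉ τ ✗.
  V = {[53], [54=56]}: π^{-1}(V) = {53, 54, 56} ∉ τ ✗.
  V = {[55]}: π^{-1}(V) = {55} ∉ τ ✗.
  V = {[53], [55]}: π^{-1}(V) = {53, 55} ∉ τ ✗.
  V = {[54=56], [55]}: π^{-1}(V) = {54, 55, 56} ∉ τ ✗.
  V = {[53], [54=56], [55]}: π^{-1}(V) = {53, 54, 55, 56} ∉ τ ✗.
  V = {[57]}: π^{-1}(V) = {57} ∈ τ ✓.
  V = {[53], [57]}: π^{-1}(V) = {53, 57} ∈ τ ✓.
  V = {[54=56], [57]}: π^{-1}(V) = {54, 56, 57} ∉ τ ✗.
  V = {[53], [54=56], [57]}: π^{-1}(V) = {53, 54, 56, 57} ∉ τ ✗.
  V = {[55], [57]}: π^{-1}(V) = {55, 57} ∈ τ ✓.
  V = {[53], [55], [57]}: π^{-1}(V) = {53, 55, 57} ∈ τ ✓.
  V = {[54=56], [55], [57]}: π^{-1}(V) = {54, 55, 56, 57} ∈ τ ✓.
  V = {[53], [54=56], [55], [57]}: π^{-1}(V) = {53, 54, 55, 56, 57} ∈ τ ✓.
Open sets in the quotient: τ_Q = {{}, {[57]}, {[53], [57]}, {[55], [57]}, {[53], [55], [57]}, {[54=56], [55], [57]}, {[53], [54=56], [55], [57]}} (7 elements).


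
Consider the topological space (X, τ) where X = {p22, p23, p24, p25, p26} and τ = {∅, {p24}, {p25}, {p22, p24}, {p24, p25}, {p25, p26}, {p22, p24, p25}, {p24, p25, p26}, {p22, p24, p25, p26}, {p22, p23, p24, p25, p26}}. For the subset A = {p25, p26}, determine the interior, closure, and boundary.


int(A) = {p25, p26}, cl(A) = {p23, p25, p26}, ∂A = {p23}.

Closed sets in (X, τ) are complements of opens:
  closed(X, τ) = {∅, {p23}, {p22, p23}, {p23, p26}, {p22, p23, p24}, {p22, p23, p26}, {p23, p25, p26}, {p22, p23, p24, p26}, {p22, p23, p25, p26}, {p22, p23, p24, p25, p26}}.
int(A) = ⋃ {U ∈ τ : U ⊆ A}. Opens contained in A: ∅, {p25}, {p25, p26}.
Taking the union of these: int(A) = {p25, p26}.
cl(A) = ⋂ {C closed : A ⊆ C}. Closed sets containing A: {p23, p25, p26}, {p22, p23, p25, p26}, {p22, p23, p24, p25, p26}.
Intersecting these: cl(A) = {p23, p25, p26}.
∂A = cl(A) ∖ int(A) = {p23, p25, p26} ∖ {p25, p26} = {p23}.


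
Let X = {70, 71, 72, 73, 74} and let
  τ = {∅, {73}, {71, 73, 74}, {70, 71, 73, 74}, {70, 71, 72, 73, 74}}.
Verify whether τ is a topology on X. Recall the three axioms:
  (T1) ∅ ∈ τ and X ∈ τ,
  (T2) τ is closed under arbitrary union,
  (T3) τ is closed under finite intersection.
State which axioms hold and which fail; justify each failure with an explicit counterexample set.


τ IS a topology on X.

Axiom (T1): ∅ ∈ τ? Yes; X ∈ τ? Yes.
Axiom (T2/T3): check pairwise unions and intersections of members of τ.
All pairwise intersections and unions checked — each lies in τ. Therefore τ satisfies (T1), (T2), (T3): it IS a topology on X.


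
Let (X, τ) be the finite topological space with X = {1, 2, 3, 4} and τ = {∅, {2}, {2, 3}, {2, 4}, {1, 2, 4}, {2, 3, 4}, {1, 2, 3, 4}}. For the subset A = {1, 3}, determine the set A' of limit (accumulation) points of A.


A' = ∅

For each x ∈ X, list the open sets U ∈ τ with x ∈ U, then check whether U ∩ (A ∖ {x}) ≠ ∅ for every such U.
  x = 1: open {1, 2, 4} ∋ x has {1, 2, 4} ∩ (A ∖ {1}) = ∅, so x is NOT a limit point.
  x = 2: open {2} ∋ x has {2} ∩ (A ∖ {2}) = ∅, so x is NOT a limit point.
  x = 3: open {2, 3} ∋ x has {2, 3} ∩ (A ∖ {3}) = ∅, so x is NOT a limit point.
  x = 4: open {2, 4} ∋ x has {2, 4} ∩ (A ∖ {4}) = ∅, so x is NOT a limit point.
Collecting: A' = ∅.


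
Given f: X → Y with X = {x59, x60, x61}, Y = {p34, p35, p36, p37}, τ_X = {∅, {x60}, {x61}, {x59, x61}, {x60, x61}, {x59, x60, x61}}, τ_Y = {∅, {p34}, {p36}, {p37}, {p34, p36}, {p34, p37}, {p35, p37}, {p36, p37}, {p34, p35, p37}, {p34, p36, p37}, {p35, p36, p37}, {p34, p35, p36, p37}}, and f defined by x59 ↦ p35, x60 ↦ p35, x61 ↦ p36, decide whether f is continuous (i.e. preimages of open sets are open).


f is NOT continuous.

Compute f^{-1}(U) for each U ∈ τ_Y:
  U = ∅: f^{-1}(U) = ∅ ∈ τ_X ✓.
  U = {p34}: f^{-1}(U) = ∅ ∈ τ_X ✓.
  U = {p36}: f^{-1}(U) = {x61} ∈ τ_X ✓.
  U = {p37}: f^{-1}(U) = ∅ ∈ τ_X ✓.
  U = {p34, p36}: f^{-1}(U) = {x61} ∈ τ_X ✓.
  U = {p34, p37}: f^{-1}(U) = ∅ ∈ τ_X ✓.
  U = {p35, p37}: f^{-1}(U) = {x59, x60} ∉ τ_X ✗.
  U = {p36, p37}: f^{-1}(U) = {x61} ∈ τ_X ✓.
  U = {p34, p35, p37}: f^{-1}(U) = {x59, x60} ∉ τ_X ✗.
  U = {p34, p36, p37}: f^{-1}(U) = {x61} ∈ τ_X ✓.
  U = {p35, p36, p37}: f^{-1}(U) = {x59, x60, x61} ∈ τ_X ✓.
  U = {p34, p35, p36, p37}: f^{-1}(U) = {x59, x60, x61} ∈ τ_X ✓.
Found U = {p35, p37} with f^{-1}(U) = {x59, x60} not in τ_X. Therefore f is NOT continuous.


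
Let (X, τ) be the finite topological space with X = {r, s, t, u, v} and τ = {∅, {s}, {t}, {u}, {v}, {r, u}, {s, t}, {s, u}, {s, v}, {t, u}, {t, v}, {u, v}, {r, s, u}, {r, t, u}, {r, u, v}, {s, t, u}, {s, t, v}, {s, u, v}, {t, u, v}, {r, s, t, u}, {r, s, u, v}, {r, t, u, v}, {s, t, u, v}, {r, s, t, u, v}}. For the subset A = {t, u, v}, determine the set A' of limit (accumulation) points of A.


A' = {r}

For each x ∈ X, list the open sets U ∈ τ with x ∈ U, then check whether U ∩ (A ∖ {x}) ≠ ∅ for every such U.
  x = r: opens ∋ x are {r, u}, {r, s, u}, {r, t, u}, {r, u, v}, {r, s, t, u}, {r, s, u, v}, {r, t, u, v}, {r, s, t, u, v}; each meets A ∖ {r}, so x IS a limit point.
  x = s: open {s} ∋ x has {s} ∩ (A ∖ {s}) = ∅, so x is NOT a limit point.
  x = t: open {t} ∋ x has {t} ∩ (A ∖ {t}) = ∅, so x is NOT a limit point.
  x = u: open {u} ∋ x has {u} ∩ (A ∖ {u}) = ∅, so x is NOT a limit point.
  x = v: open {v} ∋ x has {v} ∩ (A ∖ {v}) = ∅, so x is NOT a limit point.
Collecting: A' = {r}.


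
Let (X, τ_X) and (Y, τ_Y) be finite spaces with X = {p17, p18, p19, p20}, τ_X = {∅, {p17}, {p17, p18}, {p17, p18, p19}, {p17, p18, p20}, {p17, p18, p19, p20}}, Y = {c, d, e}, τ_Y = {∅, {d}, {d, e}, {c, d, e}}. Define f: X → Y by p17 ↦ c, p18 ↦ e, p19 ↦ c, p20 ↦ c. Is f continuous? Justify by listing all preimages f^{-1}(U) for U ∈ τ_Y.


f is NOT continuous.

Compute f^{-1}(U) for each U ∈ τ_Y:
  U = ∅: f^{-1}(U) = ∅ ∈ τ_X ✓.
  U = {d}: f^{-1}(U) = ∅ ∈ τ_X ✓.
  U = {d, e}: f^{-1}(U) = {p18} ∉ τ_X ✗.
  U = {c, d, e}: f^{-1}(U) = {p17, p18, p19, p20} ∈ τ_X ✓.
Found U = {d, e} with f^{-1}(U) = {p18} not in τ_X. Therefore f is NOT continuous.


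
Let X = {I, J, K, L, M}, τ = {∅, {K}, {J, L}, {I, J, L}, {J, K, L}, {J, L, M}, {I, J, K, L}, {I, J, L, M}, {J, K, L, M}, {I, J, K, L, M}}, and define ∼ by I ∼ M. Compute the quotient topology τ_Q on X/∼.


X/∼ = {[I=M], [J], [K], [L]}; |τ_Q| = 6.

Equivalence classes: [I=M], [J], [K], [L].
Quotient map π: X → X/∼ sends I ↦ [I=M], J ↦ [J], K ↦ [K], L ↦ [L], M ↦ [I=M].
For each subset V ⊆ X/∼, compute π^{-1}(V) ⊆ X and check whether π^{-1}(V) ∈ τ. V is open in τ_Q iff π^{-1}(V) ∈ τ.
  V = {}: π^{-1}(V) = ∅ ∈ τ ✓.
  V = {[I=M]}: π^{-1}(V) = {I, M} ∉ τ ✗.
  V = {[J]}: π^{-1}(V) = {J} ∉ τ ✗.
  V = {[I=M], [J]}: π^{-1}(V) = {I, J, M} ∉ τ ✗.
  V = {[K]}: π^{-1}(V) = {K} ∈ τ ✓.
  V = {[I=M], [K]}: π^{-1}(V) = {I, K, M} ∉ τ ✗.
  V = {[J], [K]}: π^{-1}(V) = {J, K} ∉ τ ✗.
  V = {[I=M], [J], [K]}: π^{-1}(V) = {I, J, K, M} ∉ τ ✗.
  V = {[L]}: π^{-1}(V) = {L} ∉ τ ✗.
  V = {[I=M], [L]}: π^{-1}(V) = {I, L, M} ∉ τ ✗.
  V = {[J], [L]}: π^{-1}(V) = {J, L} ∈ τ ✓.
  V = {[I=M], [J], [L]}: π^{-1}(V) = {I, J, L, M} ∈ τ ✓.
  V = {[K], [L]}: π^{-1}(V) = {K, L} ∉ τ ✗.
  V = {[I=M], [K], [L]}: π^{-1}(V) = {I, K, L, M} ∉ τ ✗.
  V = {[J], [K], [L]}: π^{-1}(V) = {J, K, L} ∈ τ ✓.
  V = {[I=M], [J], [K], [L]}: π^{-1}(V) = {I, J, K, L, M} ∈ τ ✓.
Open sets in the quotient: τ_Q = {{}, {[K]}, {[J], [L]}, {[I=M], [J], [L]}, {[J], [K], [L]}, {[I=M], [J], [K], [L]}} (6 elements).


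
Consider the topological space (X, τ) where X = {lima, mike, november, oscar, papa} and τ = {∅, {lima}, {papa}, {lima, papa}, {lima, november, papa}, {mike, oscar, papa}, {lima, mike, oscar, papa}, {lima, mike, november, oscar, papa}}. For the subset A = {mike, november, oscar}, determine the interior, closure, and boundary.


int(A) = ∅, cl(A) = {mike, november, oscar}, ∂A = {mike, november, oscar}.

Closed sets in (X, τ) are complements of opens:
  closed(X, τ) = {∅, {november}, {lima, november}, {mike, oscar}, {mike, november, oscar}, {lima, mike, november, oscar}, {mike, november, oscar, papa}, {lima, mike, november, oscar, papa}}.
int(A) = ⋃ {U ∈ τ : U ⊆ A}. Opens contained in A: ∅.
Taking the union of these: int(A) = ∅.
cl(A) = ⋂ {C closed : A ⊆ C}. Closed sets containing A: {mike, november, oscar}, {lima, mike, november, oscar}, {mike, november, oscar, papa}, {lima, mike, november, oscar, papa}.
Intersecting these: cl(A) = {mike, november, oscar}.
∂A = cl(A) ∖ int(A) = {mike, november, oscar} ∖ ∅ = {mike, november, oscar}.


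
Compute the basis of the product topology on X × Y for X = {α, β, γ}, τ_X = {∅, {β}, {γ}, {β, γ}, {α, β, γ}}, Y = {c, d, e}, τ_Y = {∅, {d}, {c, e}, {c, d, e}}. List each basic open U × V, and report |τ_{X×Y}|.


Basis B = {∅ × ∅, {β} × {d}, {γ} × {d}, {β} × {c, e}, {β, γ} × {d}, {γ} × {c, e}, {α, β, γ} × {d}, {β} × {c, d, e}, {γ} × {c, d, e}, {β, γ} × {c, e}, {α, β, γ} × {c, e}, {β, γ} × {c, d, e}, {α, β, γ} × {c, d, e}}; |τ_{X×Y}| = 25.

Enumerate products U × V with U ∈ τ_X, V ∈ τ_Y (deduplicated):
  ∅ × ∅ = {} (∅)
  {β} × {d} = {(β,d)}
  {γ} × {d} = {(γ,d)}
  {β} × {c, e} = {(β,c), (β,e)}
  {β, γ} × {d} = {(β,d), (γ,d)}
  {γ} × {c, e} = {(γ,c), (γ,e)}
  {α, β, γ} × {d} = {(α,d), (β,d), (γ,d)}
  {β} × {c, d, e} = {(β,c), (β,d), (β,e)}
  {γ} × {c, d, e} = {(γ,c), (γ,d), (γ,e)}
  {β, γ} × {c, e} = {(β,c), (β,e), (γ,c), (γ,e)}
  {α, β, γ} × {c, e} = {(α,c), (α,e), (β,c), (β,e), (γ,c), (γ,e)}
  {β, γ} × {c, d, e} = {(β,c), (β,d), (β,e), (γ,c), (γ,d), (γ,e)}
  {α, β, γ} × {c, d, e} = {(α,c), (α,d), (α,e), (β,c), (β,d), (β,e), (γ,c), (γ,d), (γ,e)}
These 13 distinct sets form the basis B.
Close under arbitrary unions to get τ_{X×Y}; counting gives |τ_{X×Y}| = 25.


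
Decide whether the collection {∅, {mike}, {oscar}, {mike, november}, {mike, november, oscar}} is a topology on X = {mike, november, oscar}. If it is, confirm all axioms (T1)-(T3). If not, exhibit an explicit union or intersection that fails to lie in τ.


τ is NOT a topology on X.

Axiom (T1): ∅ ∈ τ? Yes; X ∈ τ? Yes.
Axiom (T2/T3): check pairwise unions and intersections of members of τ.
Counterexample for (T2): {mike} ∪ {oscar} = {mike, oscar} ∉ τ. Therefore τ is NOT a topology.


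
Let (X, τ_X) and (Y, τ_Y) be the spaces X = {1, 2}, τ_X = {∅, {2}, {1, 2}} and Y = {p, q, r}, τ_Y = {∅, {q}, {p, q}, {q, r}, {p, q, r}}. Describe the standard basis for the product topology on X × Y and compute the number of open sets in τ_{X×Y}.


Basis B = {∅ × ∅, {2} × {q}, {1, 2} × {q}, {2} × {p, q}, {2} × {q, r}, {2} × {p, q, r}, {1, 2} × {p, q}, {1, 2} × {q, r}, {1, 2} × {p, q, r}}; |τ_{X×Y}| = 14.

Enumerate products U × V with U ∈ τ_X, V ∈ τ_Y (deduplicated):
  ∅ × ∅ = {} (∅)
  {2} × {q} = {(2,q)}
  {1, 2} × {q} = {(1,q), (2,q)}
  {2} × {p, q} = {(2,p), (2,q)}
  {2} × {q, r} = {(2,q), (2,r)}
  {2} × {p, q, r} = {(2,p), (2,q), (2,r)}
  {1, 2} × {p, q} = {(1,p), (1,q), (2,p), (2,q)}
  {1, 2} × {q, r} = {(1,q), (1,r), (2,q), (2,r)}
  {1, 2} × {p, q, r} = {(1,p), (1,q), (1,r), (2,p), (2,q), (2,r)}
These 9 distinct sets form the basis B.
Close under arbitrary unions to get τ_{X×Y}; counting gives |τ_{X×Y}| = 14.


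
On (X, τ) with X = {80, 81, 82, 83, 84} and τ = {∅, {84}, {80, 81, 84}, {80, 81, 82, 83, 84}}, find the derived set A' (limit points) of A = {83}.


A' = {82}

For each x ∈ X, list the open sets U ∈ τ with x ∈ U, then check whether U ∩ (A ∖ {x}) ≠ ∅ for every such U.
  x = 80: open {80, 81, 84} ∋ x has {80, 81, 84} ∩ (A ∖ {80}) = ∅, so x is NOT a limit point.
  x = 81: open {80, 81, 84} ∋ x has {80, 81, 84} ∩ (A ∖ {81}) = ∅, so x is NOT a limit point.
  x = 82: opens ∋ x are {80, 81, 82, 83, 84}; each meets A ∖ {82}, so x IS a limit point.
  x = 83: open {80, 81, 82, 83, 84} ∋ x has {80, 81, 82, 83, 84} ∩ (A ∖ {83}) = ∅, so x is NOT a limit point.
  x = 84: open {84} ∋ x has {84} ∩ (A ∖ {84}) = ∅, so x is NOT a limit point.
Collecting: A' = {82}.


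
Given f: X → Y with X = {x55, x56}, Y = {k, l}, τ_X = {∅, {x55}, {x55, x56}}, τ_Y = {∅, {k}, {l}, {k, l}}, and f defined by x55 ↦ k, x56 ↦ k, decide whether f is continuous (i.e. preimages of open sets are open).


f IS continuous.

Compute f^{-1}(U) for each U ∈ τ_Y:
  U = ∅: f^{-1}(U) = ∅ ∈ τ_X ✓.
  U = {k}: f^{-1}(U) = {x55, x56} ∈ τ_X ✓.
  U = {l}: f^{-1}(U) = ∅ ∈ τ_X ✓.
  U = {k, l}: f^{-1}(U) = {x55, x56} ∈ τ_X ✓.
Every preimage lies in τ_X, so f IS continuous.


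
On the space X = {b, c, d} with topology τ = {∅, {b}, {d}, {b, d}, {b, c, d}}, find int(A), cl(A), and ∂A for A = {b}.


int(A) = {b}, cl(A) = {b, c}, ∂A = {c}.

Closed sets in (X, τ) are complements of opens:
  closed(X, τ) = {∅, {c}, {b, c}, {c, d}, {b, c, d}}.
int(A) = ⋃ {U ∈ τ : U ⊆ A}. Opens contained in A: ∅, {b}.
Taking the union of these: int(A) = {b}.
cl(A) = ⋂ {C closed : A ⊆ C}. Closed sets containing A: {b, c}, {b, c, d}.
Intersecting these: cl(A) = {b, c}.
∂A = cl(A) ∖ int(A) = {b, c} ∖ {b} = {c}.


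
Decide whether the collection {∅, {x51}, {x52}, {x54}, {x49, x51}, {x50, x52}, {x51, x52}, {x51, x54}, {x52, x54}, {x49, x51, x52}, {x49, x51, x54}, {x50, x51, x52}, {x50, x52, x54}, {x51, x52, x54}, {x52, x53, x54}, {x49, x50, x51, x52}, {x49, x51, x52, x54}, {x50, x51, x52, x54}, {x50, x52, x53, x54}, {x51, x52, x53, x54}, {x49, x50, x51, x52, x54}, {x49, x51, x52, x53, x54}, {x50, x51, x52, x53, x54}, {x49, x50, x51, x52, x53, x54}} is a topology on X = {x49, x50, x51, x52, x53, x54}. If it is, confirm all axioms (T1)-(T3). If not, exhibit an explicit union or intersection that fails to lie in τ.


τ IS a topology on X.

Axiom (T1): ∅ ∈ τ? Yes; X ∈ τ? Yes.
Axiom (T2/T3): check pairwise unions and intersections of members of τ.
All pairwise intersections and unions checked — each lies in τ. Therefore τ satisfies (T1), (T2), (T3): it IS a topology on X.


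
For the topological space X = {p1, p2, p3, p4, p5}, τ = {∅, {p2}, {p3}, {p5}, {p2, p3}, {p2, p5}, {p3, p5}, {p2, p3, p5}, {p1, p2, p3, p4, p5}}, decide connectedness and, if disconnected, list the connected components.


(X, τ) is connected.

Find clopen sets (U ∈ τ with X ∖ U ∈ τ):
  U = ∅, X ∖ U = {p1, p2, p3, p4, p5} — both open, so U is clopen.
  U = {p1, p2, p3, p4, p5}, X ∖ U = ∅ — both open, so U is clopen.
Only trivial clopens (∅ and X) exist, so (X, τ) is connected.
Compute connected components by grouping points that agree on all clopens:
  component: {p1, p2, p3, p4, p5}


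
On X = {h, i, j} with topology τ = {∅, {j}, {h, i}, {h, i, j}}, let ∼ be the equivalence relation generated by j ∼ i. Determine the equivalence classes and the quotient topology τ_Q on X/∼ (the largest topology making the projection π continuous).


X/∼ = {[h], [i=j]}; |τ_Q| = 2.

Equivalence classes: [h], [i=j].
Quotient map π: X → X/∼ sends h ↦ [h], i ↦ [i=j], j ↦ [i=j].
For each subset V ⊆ X/∼, compute π^{-1}(V) ⊆ X and check whether π^{-1}(V) ∈ τ. V is open in τ_Q iff π^{-1}(V) ∈ τ.
  V = {}: π^{-1}(V) = ∅ ∈ τ ✓.
  V = {[h]}: π^{-1}(V) = {h} ∉ τ ✗.
  V = {[i=j]}: π^{-1}(V) = {i, j} ∉ τ ✗.
  V = {[h], [i=j]}: π^{-1}(V) = {h, i, j} ∈ τ ✓.
Open sets in the quotient: τ_Q = {{}, {[h], [i=j]}} (2 elements).


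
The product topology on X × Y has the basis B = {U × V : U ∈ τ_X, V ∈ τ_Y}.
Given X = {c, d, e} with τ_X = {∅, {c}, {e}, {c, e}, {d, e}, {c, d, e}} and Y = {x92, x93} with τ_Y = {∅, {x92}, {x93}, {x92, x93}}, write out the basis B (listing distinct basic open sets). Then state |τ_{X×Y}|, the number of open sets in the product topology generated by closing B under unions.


Basis B = {∅ × ∅, {c} × {x92}, {c} × {x93}, {e} × {x92}, {e} × {x93}, {c} × {x92, x93}, {c, e} × {x92}, {c, e} × {x93}, {d, e} × {x92}, {d, e} × {x93}, {e} × {x92, x93}, {c, d, e} × {x92}, {c, d, e} × {x93}, {c, e} × {x92, x93}, {d, e} × {x92, x93}, {c, d, e} × {x92, x93}}; |τ_{X×Y}| = 36.

Enumerate products U × V with U ∈ τ_X, V ∈ τ_Y (deduplicated):
  ∅ × ∅ = {} (∅)
  {c} × {x92} = {(c,x92)}
  {c} × {x93} = {(c,x93)}
  {e} × {x92} = {(e,x92)}
  {e} × {x93} = {(e,x93)}
  {c} × {x92, x93} = {(c,x92), (c,x93)}
  {c, e} × {x92} = {(c,x92), (e,x92)}
  {c, e} × {x93} = {(c,x93), (e,x93)}
  {d, e} × {x92} = {(d,x92), (e,x92)}
  {d, e} × {x93} = {(d,x93), (e,x93)}
  {e} × {x92, x93} = {(e,x92), (e,x93)}
  {c, d, e} × {x92} = {(c,x92), (d,x92), (e,x92)}
  {c, d, e} × {x93} = {(c,x93), (d,x93), (e,x93)}
  {c, e} × {x92, x93} = {(c,x92), (c,x93), (e,x92), (e,x93)}
  {d, e} × {x92, x93} = {(d,x92), (d,x93), (e,x92), (e,x93)}
  {c, d, e} × {x92, x93} = {(c,x92), (c,x93), (d,x92), (d,x93), (e,x92), (e,x93)}
These 16 distinct sets form the basis B.
Close under arbitrary unions to get τ_{X×Y}; counting gives |τ_{X×Y}| = 36.


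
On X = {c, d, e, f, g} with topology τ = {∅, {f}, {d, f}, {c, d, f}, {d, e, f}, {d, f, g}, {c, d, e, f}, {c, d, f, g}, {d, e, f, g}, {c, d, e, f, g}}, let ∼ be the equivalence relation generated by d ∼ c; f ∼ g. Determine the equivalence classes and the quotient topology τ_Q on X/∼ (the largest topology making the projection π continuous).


X/∼ = {[c=d], [e], [f=g]}; |τ_Q| = 3.

Equivalence classes: [c=d], [e], [f=g].
Quotient map π: X → X/∼ sends c ↦ [c=d], d ↦ [c=d], e ↦ [e], f ↦ [f=g], g ↦ [f=g].
For each subset V ⊆ X/∼, compute π^{-1}(V) ⊆ X and check whether π^{-1}(V) ∈ τ. V is open in τ_Q iff π^{-1}(V) ∈ τ.
  V = {}: π^{-1}(V) = ∅ ∈ τ ✓.
  V = {[c=d]}: π^{-1}(V) = {c, d} ∉ τ ✗.
  V = {[e]}: π^{-1}(V) = {e} ∉ τ ✗.
  V = {[c=d], [e]}: π^{-1}(V) = {c, d, e} ∉ τ ✗.
  V = {[f=g]}: π^{-1}(V) = {f, g} ∉ τ ✗.
  V = {[c=d], [f=g]}: π^{-1}(V) = {c, d, f, g} ∈ τ ✓.
  V = {[e], [f=g]}: π^{-1}(V) = {e, f, g} ∉ τ ✗.
  V = {[c=d], [e], [f=g]}: π^{-1}(V) = {c, d, e, f, g} ∈ τ ✓.
Open sets in the quotient: τ_Q = {{}, {[c=d], [f=g]}, {[c=d], [e], [f=g]}} (3 elements).


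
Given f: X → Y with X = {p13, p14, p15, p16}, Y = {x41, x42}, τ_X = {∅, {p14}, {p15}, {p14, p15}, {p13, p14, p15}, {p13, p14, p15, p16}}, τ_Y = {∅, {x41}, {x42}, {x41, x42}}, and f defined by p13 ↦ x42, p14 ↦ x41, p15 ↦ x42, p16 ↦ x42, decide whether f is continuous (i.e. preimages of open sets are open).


f is NOT continuous.

Compute f^{-1}(U) for each U ∈ τ_Y:
  U = ∅: f^{-1}(U) = ∅ ∈ τ_X ✓.
  U = {x41}: f^{-1}(U) = {p14} ∈ τ_X ✓.
  U = {x42}: f^{-1}(U) = {p13, p15, p16} ∉ τ_X ✗.
  U = {x41, x42}: f^{-1}(U) = {p13, p14, p15, p16} ∈ τ_X ✓.
Found U = {x42} with f^{-1}(U) = {p13, p15, p16} not in τ_X. Therefore f is NOT continuous.


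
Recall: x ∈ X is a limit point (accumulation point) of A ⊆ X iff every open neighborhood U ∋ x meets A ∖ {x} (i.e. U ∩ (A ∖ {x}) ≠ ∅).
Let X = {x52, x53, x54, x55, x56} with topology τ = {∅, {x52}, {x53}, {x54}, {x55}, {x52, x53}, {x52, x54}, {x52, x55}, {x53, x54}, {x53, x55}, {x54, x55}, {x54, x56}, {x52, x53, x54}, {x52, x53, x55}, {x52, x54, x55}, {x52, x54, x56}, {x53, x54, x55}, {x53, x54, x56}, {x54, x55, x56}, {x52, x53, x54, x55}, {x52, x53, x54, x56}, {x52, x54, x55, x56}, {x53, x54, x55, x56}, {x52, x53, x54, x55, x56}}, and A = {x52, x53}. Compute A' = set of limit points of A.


A' = ∅

For each x ∈ X, list the open sets U ∈ τ with x ∈ U, then check whether U ∩ (A ∖ {x}) ≠ ∅ for every such U.
  x = x52: open {x52} ∋ x has {x52} ∩ (A ∖ {x52}) = ∅, so x is NOT a limit point.
  x = x53: open {x53} ∋ x has {x53} ∩ (A ∖ {x53}) = ∅, so x is NOT a limit point.
  x = x54: open {x54} ∋ x has {x54} ∩ (A ∖ {x54}) = ∅, so x is NOT a limit point.
  x = x55: open {x55} ∋ x has {x55} ∩ (A ∖ {x55}) = ∅, so x is NOT a limit point.
  x = x56: open {x54, x56} ∋ x has {x54, x56} ∩ (A ∖ {x56}) = ∅, so x is NOT a limit point.
Collecting: A' = ∅.


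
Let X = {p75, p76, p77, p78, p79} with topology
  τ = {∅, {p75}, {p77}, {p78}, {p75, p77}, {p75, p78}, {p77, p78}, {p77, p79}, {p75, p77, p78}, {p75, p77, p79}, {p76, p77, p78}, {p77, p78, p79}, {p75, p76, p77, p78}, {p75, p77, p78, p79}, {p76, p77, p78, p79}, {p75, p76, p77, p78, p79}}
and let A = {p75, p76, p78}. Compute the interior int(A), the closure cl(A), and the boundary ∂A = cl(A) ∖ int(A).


int(A) = {p75, p78}, cl(A) = {p75, p76, p78}, ∂A = {p76}.

Closed sets in (X, τ) are complements of opens:
  closed(X, τ) = {∅, {p75}, {p76}, {p79}, {p75, p76}, {p75, p79}, {p76, p78}, {p76, p79}, {p75, p76, p78}, {p75, p76, p79}, {p76, p77, p79}, {p76, p78, p79}, {p75, p76, p77, p79}, {p75, p76, p78, p79}, {p76, p77, p78, p79}, {p75, p76, p77, p78, p79}}.
int(A) = ⋃ {U ∈ τ : U ⊆ A}. Opens contained in A: ∅, {p75}, {p78}, {p75, p78}.
Taking the union of these: int(A) = {p75, p78}.
cl(A) = ⋂ {C closed : A ⊆ C}. Closed sets containing A: {p75, p76, p78}, {p75, p76, p78, p79}, {p75, p76, p77, p78, p79}.
Intersecting these: cl(A) = {p75, p76, p78}.
∂A = cl(A) ∖ int(A) = {p75, p76, p78} ∖ {p75, p78} = {p76}.


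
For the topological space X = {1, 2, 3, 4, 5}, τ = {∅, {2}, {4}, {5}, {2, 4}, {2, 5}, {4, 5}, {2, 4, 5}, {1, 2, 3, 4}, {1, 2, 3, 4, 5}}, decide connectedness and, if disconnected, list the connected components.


(X, τ) is disconnected; components = [{5}, {1, 2, 3, 4}].

Find clopen sets (U ∈ τ with X ∖ U ∈ τ):
  U = ∅, X ∖ U = {1, 2, 3, 4, 5} — both open, so U is clopen.
  U = {5}, X ∖ U = {1, 2, 3, 4} — both open, so U is clopen.
  U = {1, 2, 3, 4}, X ∖ U = {5} — both open, so U is clopen.
  U = {1, 2, 3, 4, 5}, X ∖ U = ∅ — both open, so U is clopen.
Nontrivial clopen(s) exist: e.g. {1, 2, 3, 4}. So (X, τ) is disconnected.
Compute connected components by grouping points that agree on all clopens:
  component: {5}
  component: {1, 2, 3, 4}


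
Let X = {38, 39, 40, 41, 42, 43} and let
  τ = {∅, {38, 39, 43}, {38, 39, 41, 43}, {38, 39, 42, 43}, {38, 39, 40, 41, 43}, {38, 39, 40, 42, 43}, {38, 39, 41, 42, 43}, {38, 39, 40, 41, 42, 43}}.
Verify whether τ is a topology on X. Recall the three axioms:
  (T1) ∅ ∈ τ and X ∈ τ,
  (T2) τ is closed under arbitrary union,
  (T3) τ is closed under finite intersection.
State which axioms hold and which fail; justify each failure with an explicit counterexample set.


τ is NOT a topology on X.

Axiom (T1): ∅ ∈ τ? Yes; X ∈ τ? Yes.
Axiom (T2/T3): check pairwise unions and intersections of members of τ.
Counterexample for (T3): {38, 39, 40, 41, 43} ∩ {38, 39, 40, 42, 43} = {38, 39, 40, 43} ∉ τ. Therefore τ is NOT a topology.


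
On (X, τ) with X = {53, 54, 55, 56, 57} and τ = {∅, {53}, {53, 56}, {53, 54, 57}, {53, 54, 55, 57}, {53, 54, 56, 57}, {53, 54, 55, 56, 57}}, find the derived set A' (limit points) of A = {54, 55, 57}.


A' = {54, 55, 57}

For each x ∈ X, list the open sets U ∈ τ with x ∈ U, then check whether U ∩ (A ∖ {x}) ≠ ∅ for every such U.
  x = 53: open {53} ∋ x has {53} ∩ (A ∖ {53}) = ∅, so x is NOT a limit point.
  x = 54: opens ∋ x are {53, 54, 57}, {53, 54, 55, 57}, {53, 54, 56, 57}, {53, 54, 55, 56, 57}; each meets A ∖ {54}, so x IS a limit point.
  x = 55: opens ∋ x are {53, 54, 55, 57}, {53, 54, 55, 56, 57}; each meets A ∖ {55}, so x IS a limit point.
  x = 56: open {53, 56} ∋ x has {53, 56} ∩ (A ∖ {56}) = ∅, so x is NOT a limit point.
  x = 57: opens ∋ x are {53, 54, 57}, {53, 54, 55, 57}, {53, 54, 56, 57}, {53, 54, 55, 56, 57}; each meets A ∖ {57}, so x IS a limit point.
Collecting: A' = {54, 55, 57}.


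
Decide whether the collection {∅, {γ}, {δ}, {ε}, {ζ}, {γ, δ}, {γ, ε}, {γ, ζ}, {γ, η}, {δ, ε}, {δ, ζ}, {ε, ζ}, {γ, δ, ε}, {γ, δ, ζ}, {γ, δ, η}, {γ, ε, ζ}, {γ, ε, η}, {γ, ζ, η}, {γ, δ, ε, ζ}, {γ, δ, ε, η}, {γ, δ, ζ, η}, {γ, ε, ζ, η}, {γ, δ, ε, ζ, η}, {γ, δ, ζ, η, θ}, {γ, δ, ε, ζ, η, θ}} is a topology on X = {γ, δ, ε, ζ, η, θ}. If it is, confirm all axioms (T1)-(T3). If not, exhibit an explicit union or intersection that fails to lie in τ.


τ is NOT a topology on X.

Axiom (T1): ∅ ∈ τ? Yes; X ∈ τ? Yes.
Axiom (T2/T3): check pairwise unions and intersections of members of τ.
Counterexample for (T2): {δ} ∪ {ε, ζ} = {δ, ε, ζ} ∉ τ. Therefore τ is NOT a topology.


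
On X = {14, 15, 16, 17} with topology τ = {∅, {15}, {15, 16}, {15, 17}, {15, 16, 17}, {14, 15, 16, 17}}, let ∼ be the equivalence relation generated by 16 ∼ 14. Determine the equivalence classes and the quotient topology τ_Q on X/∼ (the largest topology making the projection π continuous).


X/∼ = {[14=16], [15], [17]}; |τ_Q| = 4.

Equivalence classes: [14=16], [15], [17].
Quotient map π: X → X/∼ sends 14 ↦ [14=16], 15 ↦ [15], 16 ↦ [14=16], 17 ↦ [17].
For each subset V ⊆ X/∼, compute π^{-1}(V) ⊆ X and check whether π^{-1}(V) ∈ τ. V is open in τ_Q iff π^{-1}(V) ∈ τ.
  V = {}: π^{-1}(V) = ∅ ∈ τ ✓.
  V = {[14=16]}: π^{-1}(V) = {14, 16} ∉ τ ✗.
  V = {[15]}: π^{-1}(V) = {15} ∈ τ ✓.
  V = {[14=16], [15]}: π^{-1}(V) = {14, 15, 16} ∉ τ ✗.
  V = {[17]}: π^{-1}(V) = {17} ∉ τ ✗.
  V = {[14=16], [17]}: π^{-1}(V) = {14, 16, 17} ∉ τ ✗.
  V = {[15], [17]}: π^{-1}(V) = {15, 17} ∈ τ ✓.
  V = {[14=16], [15], [17]}: π^{-1}(V) = {14, 15, 16, 17} ∈ τ ✓.
Open sets in the quotient: τ_Q = {{}, {[15]}, {[15], [17]}, {[14=16], [15], [17]}} (4 elements).


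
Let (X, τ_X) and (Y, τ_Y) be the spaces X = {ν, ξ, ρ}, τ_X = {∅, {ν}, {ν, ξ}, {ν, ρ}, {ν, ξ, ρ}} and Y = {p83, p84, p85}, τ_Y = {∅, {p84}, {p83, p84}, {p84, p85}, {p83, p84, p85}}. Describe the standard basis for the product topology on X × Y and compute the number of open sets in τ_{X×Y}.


Basis B = {∅ × ∅, {ν} × {p84}, {ν} × {p83, p84}, {ν} × {p84, p85}, {ν, ξ} × {p84}, {ν, ρ} × {p84}, {ν} × {p83, p84, p85}, {ν, ξ, ρ} × {p84}, {ν, ξ} × {p83, p84}, {ν, ρ} × {p83, p84}, {ν, ξ} × {p84, p85}, {ν, ρ} × {p84, p85}, {ν, ξ} × {p83, p84, p85}, {ν, ρ} × {p83, p84, p85}, {ν, ξ, ρ} × {p83, p84}, {ν, ξ, ρ} × {p84, p85}, {ν, ξ, ρ} × {p83, p84, p85}}; |τ_{X×Y}| = 48.

Enumerate products U × V with U ∈ τ_X, V ∈ τ_Y (deduplicated):
  ∅ × ∅ = {} (∅)
  {ν} × {p84} = {(ν,p84)}
  {ν} × {p83, p84} = {(ν,p83), (ν,p84)}
  {ν} × {p84, p85} = {(ν,p84), (ν,p85)}
  {ν, ξ} × {p84} = {(ν,p84), (ξ,p84)}
  {ν, ρ} × {p84} = {(ν,p84), (ρ,p84)}
  {ν} × {p83, p84, p85} = {(ν,p83), (ν,p84), (ν,p85)}
  {ν, ξ, ρ} × {p84} = {(ν,p84), (ξ,p84), (ρ,p84)}
  {ν, ξ} × {p83, p84} = {(ν,p83), (ν,p84), (ξ,p83), (ξ,p84)}
  {ν, ρ} × {p83, p84} = {(ν,p83), (ν,p84), (ρ,p83), (ρ,p84)}
  {ν, ξ} × {p84, p85} = {(ν,p84), (ν,p85), (ξ,p84), (ξ,p85)}
  {ν, ρ} × {p84, p85} = {(ν,p84), (ν,p85), (ρ,p84), (ρ,p85)}
  {ν, ξ} × {p83, p84, p85} = {(ν,p83), (ν,p84), (ν,p85), (ξ,p83), (ξ,p84), (ξ,p85)}
  {ν, ρ} × {p83, p84, p85} = {(ν,p83), (ν,p84), (ν,p85), (ρ,p83), (ρ,p84), (ρ,p85)}
  {ν, ξ, ρ} × {p83, p84} = {(ν,p83), (ν,p84), (ξ,p83), (ξ,p84), (ρ,p83), (ρ,p84)}
  {ν, ξ, ρ} × {p84, p85} = {(ν,p84), (ν,p85), (ξ,p84), (ξ,p85), (ρ,p84), (ρ,p85)}
  {ν, ξ, ρ} × {p83, p84, p85} = {(ν,p83), (ν,p84), (ν,p85), (ξ,p83), (ξ,p84), (ξ,p85), (ρ,p83), (ρ,p84), (ρ,p85)}
These 17 distinct sets form the basis B.
Close under arbitrary unions to get τ_{X×Y}; counting gives |τ_{X×Y}| = 48.


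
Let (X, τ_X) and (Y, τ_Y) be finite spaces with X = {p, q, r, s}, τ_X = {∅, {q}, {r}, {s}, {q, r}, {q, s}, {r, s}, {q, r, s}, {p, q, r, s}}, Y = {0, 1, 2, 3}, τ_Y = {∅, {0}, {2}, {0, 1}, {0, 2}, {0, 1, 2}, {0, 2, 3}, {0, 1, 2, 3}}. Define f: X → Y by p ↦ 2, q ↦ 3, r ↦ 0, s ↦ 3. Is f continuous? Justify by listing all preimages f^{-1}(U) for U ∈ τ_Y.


f is NOT continuous.

Compute f^{-1}(U) for each U ∈ τ_Y:
  U = ∅: f^{-1}(U) = ∅ ∈ τ_X ✓.
  U = {0}: f^{-1}(U) = {r} ∈ τ_X ✓.
  U = {2}: f^{-1}(U) = {p} ∉ τ_X ✗.
  U = {0, 1}: f^{-1}(U) = {r} ∈ τ_X ✓.
  U = {0, 2}: f^{-1}(U) = {p, r} ∉ τ_X ✗.
  U = {0, 1, 2}: f^{-1}(U) = {p, r} ∉ τ_X ✗.
  U = {0, 2, 3}: f^{-1}(U) = {p, q, r, s} ∈ τ_X ✓.
  U = {0, 1, 2, 3}: f^{-1}(U) = {p, q, r, s} ∈ τ_X ✓.
Found U = {2} with f^{-1}(U) = {p} not in τ_X. Therefore f is NOT continuous.


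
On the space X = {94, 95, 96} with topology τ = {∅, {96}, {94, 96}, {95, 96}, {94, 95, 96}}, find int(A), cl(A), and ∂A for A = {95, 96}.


int(A) = {95, 96}, cl(A) = {94, 95, 96}, ∂A = {94}.

Closed sets in (X, τ) are complements of opens:
  closed(X, τ) = {∅, {94}, {95}, {94, 95}, {94, 95, 96}}.
int(A) = ⋃ {U ∈ τ : U ⊆ A}. Opens contained in A: ∅, {96}, {95, 96}.
Taking the union of these: int(A) = {95, 96}.
cl(A) = ⋂ {C closed : A ⊆ C}. Closed sets containing A: {94, 95, 96}.
Intersecting these: cl(A) = {94, 95, 96}.
∂A = cl(A) ∖ int(A) = {94, 95, 96} ∖ {95, 96} = {94}.


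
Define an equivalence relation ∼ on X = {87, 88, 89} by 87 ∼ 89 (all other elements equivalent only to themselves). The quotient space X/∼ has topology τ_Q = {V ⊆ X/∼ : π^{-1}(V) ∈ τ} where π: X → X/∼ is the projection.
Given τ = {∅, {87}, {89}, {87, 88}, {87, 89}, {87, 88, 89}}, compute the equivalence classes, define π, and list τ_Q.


X/∼ = {[87=89], [88]}; |τ_Q| = 3.

Equivalence classes: [87=89], [88].
Quotient map π: X → X/∼ sends 87 ↦ [87=89], 88 ↦ [88], 89 ↦ [87=89].
For each subset V ⊆ X/∼, compute π^{-1}(V) ⊆ X and check whether π^{-1}(V) ∈ τ. V is open in τ_Q iff π^{-1}(V) ∈ τ.
  V = {}: π^{-1}(V) = ∅ ∈ τ ✓.
  V = {[87=89]}: π^{-1}(V) = {87, 89} ∈ τ ✓.
  V = {[88]}: π^{-1}(V) = {88} ∉ τ ✗.
  V = {[87=89], [88]}: π^{-1}(V) = {87, 88, 89} ∈ τ ✓.
Open sets in the quotient: τ_Q = {{}, {[87=89]}, {[87=89], [88]}} (3 elements).


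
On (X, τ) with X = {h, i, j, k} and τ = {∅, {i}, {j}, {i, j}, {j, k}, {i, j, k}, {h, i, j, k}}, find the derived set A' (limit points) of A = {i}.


A' = {h}

For each x ∈ X, list the open sets U ∈ τ with x ∈ U, then check whether U ∩ (A ∖ {x}) ≠ ∅ for every such U.
  x = h: opens ∋ x are {h, i, j, k}; each meets A ∖ {h}, so x IS a limit point.
  x = i: open {i} ∋ x has {i} ∩ (A ∖ {i}) = ∅, so x is NOT a limit point.
  x = j: open {j} ∋ x has {j} ∩ (A ∖ {j}) = ∅, so x is NOT a limit point.
  x = k: open {j, k} ∋ x has {j, k} ∩ (A ∖ {k}) = ∅, so x is NOT a limit point.
Collecting: A' = {h}.


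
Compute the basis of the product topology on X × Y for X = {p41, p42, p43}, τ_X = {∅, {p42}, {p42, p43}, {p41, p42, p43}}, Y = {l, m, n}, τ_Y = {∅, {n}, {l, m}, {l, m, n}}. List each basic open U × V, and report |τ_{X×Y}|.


Basis B = {∅ × ∅, {p42} × {n}, {p42} × {l, m}, {p42, p43} × {n}, {p41, p42, p43} × {n}, {p42} × {l, m, n}, {p42, p43} × {l, m}, {p41, p42, p43} × {l, m}, {p42, p43} × {l, m, n}, {p41, p42, p43} × {l, m, n}}; |τ_{X×Y}| = 16.

Enumerate products U × V with U ∈ τ_X, V ∈ τ_Y (deduplicated):
  ∅ × ∅ = {} (∅)
  {p42} × {n} = {(p42,n)}
  {p42} × {l, m} = {(p42,l), (p42,m)}
  {p42, p43} × {n} = {(p42,n), (p43,n)}
  {p41, p42, p43} × {n} = {(p41,n), (p42,n), (p43,n)}
  {p42} × {l, m, n} = {(p42,l), (p42,m), (p42,n)}
  {p42, p43} × {l, m} = {(p42,l), (p42,m), (p43,l), (p43,m)}
  {p41, p42, p43} × {l, m} = {(p41,l), (p41,m), (p42,l), (p42,m), (p43,l), (p43,m)}
  {p42, p43} × {l, m, n} = {(p42,l), (p42,m), (p42,n), (p43,l), (p43,m), (p43,n)}
  {p41, p42, p43} × {l, m, n} = {(p41,l), (p41,m), (p41,n), (p42,l), (p42,m), (p42,n), (p43,l), (p43,m), (p43,n)}
These 10 distinct sets form the basis B.
Close under arbitrary unions to get τ_{X×Y}; counting gives |τ_{X×Y}| = 16.
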